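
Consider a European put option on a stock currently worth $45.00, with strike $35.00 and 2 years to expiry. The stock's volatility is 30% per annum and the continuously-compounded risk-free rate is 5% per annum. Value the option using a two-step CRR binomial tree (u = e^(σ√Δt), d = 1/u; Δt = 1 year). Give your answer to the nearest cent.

CRR parameters: u = e^(σ√Δt) = e^(0.3·√1) = 1.3499, d = 1/u = 0.7408
Per-period rate: rΔt = 0.05·1 = 0.05, so R = e^0.05 = 1.0513
Risk-neutral probability p = (e^0.05 − 0.7408)/(1.3499 − 0.7408) = 0.3105/0.6090 = 0.5097
Terminal stock prices: S_uu = 82, S_ud = 45, S_dd = 24.7
Terminal payoffs (K − S): max(-47, 0) = 0, max(-10, 0) = 0, max(10.3, 0) = 10.3
Node u (S = 60.74): V_u = e^(−0.05)·[0.5097·0.0000 + 0.4903·0.0000] = 0.0000
Node d (S = 33.34): V_d = e^(−0.05)·[0.5097·0.0000 + 0.4903·10.3035] = 4.8050
Node 0 (S = 45): V_0 = e^(−0.05)·[0.5097·0.0000 + 0.4903·4.8050] = 2.2408

$2.24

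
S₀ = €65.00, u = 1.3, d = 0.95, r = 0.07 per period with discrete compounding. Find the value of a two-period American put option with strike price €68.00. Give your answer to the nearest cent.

€3.84

Risk-neutral probability p = (1 + 0.07 − 0.95)/(1.3 − 0.95) = 0.1200/0.3500 = 0.3429
Terminal stock prices: S_uu = 109.9, S_ud = 80.27, S_dd = 58.66
Terminal payoffs (K − S): max(-41.85, 0) = 0, max(-12.27, 0) = 0, max(9.337, 0) = 9.337
Node u (S = 84.5): continuation = 1/1.07·[0.3429·0.0000 + 0.6571·0.0000] = 0.0000; exercise value = 0.0000 ≤ continuation, so V_u = 0.0000
Node d (S = 61.75): continuation = 1/1.07·[0.3429·0.0000 + 0.6571·9.3375] = 5.7346; exercise value = 6.2500 > continuation, so V_d = 6.2500 (exercise)
Node 0 (S = 65): continuation = 1/1.07·[0.3429·0.0000 + 0.6571·6.2500] = 3.8385; exercise value = 3.0000 ≤ continuation, so V_0 = 3.8385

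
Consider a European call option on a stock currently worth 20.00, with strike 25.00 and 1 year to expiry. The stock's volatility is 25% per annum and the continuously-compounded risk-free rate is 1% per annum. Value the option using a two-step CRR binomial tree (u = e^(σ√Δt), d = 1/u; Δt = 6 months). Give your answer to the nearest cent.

CRR parameters: u = e^(σ√Δt) = e^(0.25·√0.5) = 1.1934, d = 1/u = 0.8380
Per-period rate: rΔt = 0.01·0.5 = 0.005, so R = e^0.005 = 1.0050
Risk-neutral probability p = (e^0.005 − 0.8380)/(1.1934 − 0.8380) = 0.1670/0.3554 = 0.4700
Terminal stock prices: S_uu = 28.48, S_ud = 20, S_dd = 14.04
Terminal payoffs (S − K): max(3.482, 0) = 3.482, max(-5, 0) = 0, max(-10.96, 0) = 0
Node u (S = 23.87): V_u = e^(−0.005)·[0.4700·3.4824 + 0.5300·0.0000] = 1.6286
Node d (S = 16.76): V_d = e^(−0.005)·[0.4700·0.0000 + 0.5300·0.0000] = 0.0000
Node 0 (S = 20): V_0 = e^(−0.005)·[0.4700·1.6286 + 0.5300·0.0000] = 0.7617

0.76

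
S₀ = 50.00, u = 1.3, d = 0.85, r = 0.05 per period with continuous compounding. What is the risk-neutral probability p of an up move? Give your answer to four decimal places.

p = 0.4473

Risk-neutral probability p = (e^0.05 − 0.85)/(1.3 − 0.85) = 0.2013/0.4500 = 0.4473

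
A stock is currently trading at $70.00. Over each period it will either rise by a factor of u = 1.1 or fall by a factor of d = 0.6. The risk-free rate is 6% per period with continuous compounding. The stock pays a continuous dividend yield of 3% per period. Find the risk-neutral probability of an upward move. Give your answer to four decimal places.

p = 0.8609

Per-period risk-free factor R = e^0.06 = 1.0618; dividend-adjusted growth = e^(0.06−0.03) = 1.0305.
Risk-neutral probability p = (1.0305 − 0.6)/(1.1 − 0.6) = 0.4305/0.5000 = 0.8609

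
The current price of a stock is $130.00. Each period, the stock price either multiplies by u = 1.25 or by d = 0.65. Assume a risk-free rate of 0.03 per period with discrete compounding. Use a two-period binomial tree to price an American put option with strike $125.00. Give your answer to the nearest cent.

Risk-neutral probability p = (1 + 0.03 − 0.65)/(1.25 − 0.65) = 0.3800/0.6000 = 0.6333
Terminal stock prices: S_uu = 203.1, S_ud = 105.6, S_dd = 54.93
Terminal payoffs (K − S): max(-78.12, 0) = 0, max(19.38, 0) = 19.38, max(70.07, 0) = 70.07
Node u (S = 162.5): continuation = 1/1.03·[0.6333·0.0000 + 0.3667·19.3750] = 6.8972; exercise value = 0.0000 ≤ continuation, so V_u = 6.8972
Node d (S = 84.5): continuation = 1/1.03·[0.6333·19.3750 + 0.3667·70.0750] = 36.8592; exercise value = 40.5000 > continuation, so V_d = 40.5000 (exercise)
Node 0 (S = 130): continuation = 1/1.03·[0.6333·6.8972 + 0.3667·40.5000] = 18.6585; exercise value = 0.0000 ≤ continuation, so V_0 = 18.6585

$18.66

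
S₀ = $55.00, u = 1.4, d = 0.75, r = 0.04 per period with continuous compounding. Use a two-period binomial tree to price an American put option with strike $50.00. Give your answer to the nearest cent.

Risk-neutral probability p = (e^0.04 − 0.75)/(1.4 − 0.75) = 0.2908/0.6500 = 0.4474
Terminal stock prices: S_uu = 107.8, S_ud = 57.75, S_dd = 30.94
Terminal payoffs (K − S): max(-57.8, 0) = 0, max(-7.75, 0) = 0, max(19.06, 0) = 19.06
Node u (S = 77): continuation = e^(−0.04)·[0.4474·0.0000 + 0.5526·0.0000] = 0.0000; exercise value = 0.0000 ≤ continuation, so V_u = 0.0000
Node d (S = 41.25): continuation = e^(−0.04)·[0.4474·0.0000 + 0.5526·19.0625] = 10.1209; exercise value = 8.7500 ≤ continuation, so V_d = 10.1209
Node 0 (S = 55): continuation = e^(−0.04)·[0.4474·0.0000 + 0.5526·10.1209] = 5.3735; exercise value = 0.0000 ≤ continuation, so V_0 = 5.3735

$5.37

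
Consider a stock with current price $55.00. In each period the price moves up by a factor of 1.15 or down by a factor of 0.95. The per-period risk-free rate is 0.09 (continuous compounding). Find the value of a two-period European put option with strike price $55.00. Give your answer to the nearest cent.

$0.35

Risk-neutral probability p = (e^0.09 − 0.95)/(1.15 − 0.95) = 0.1442/0.2000 = 0.7209
Terminal stock prices: S_uu = 72.74, S_ud = 60.09, S_dd = 49.64
Terminal payoffs (K − S): max(-17.74, 0) = 0, max(-5.087, 0) = 0, max(5.363, 0) = 5.363
Node u (S = 63.25): V_u = e^(−0.09)·[0.7209·0.0000 + 0.2791·0.0000] = 0.0000
Node d (S = 52.25): V_d = e^(−0.09)·[0.7209·0.0000 + 0.2791·5.3625] = 1.3680
Node 0 (S = 55): V_0 = e^(−0.09)·[0.7209·0.0000 + 0.2791·1.3680] = 0.3490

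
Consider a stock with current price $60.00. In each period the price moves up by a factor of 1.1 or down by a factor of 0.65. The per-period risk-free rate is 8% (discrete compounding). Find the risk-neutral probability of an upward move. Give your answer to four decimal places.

p = 0.9556

Risk-neutral probability p = (1 + 0.08 − 0.65)/(1.1 − 0.65) = 0.4300/0.4500 = 0.9556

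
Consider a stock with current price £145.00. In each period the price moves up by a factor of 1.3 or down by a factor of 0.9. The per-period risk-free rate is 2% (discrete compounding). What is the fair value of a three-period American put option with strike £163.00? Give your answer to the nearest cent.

Risk-neutral probability p = (1 + 0.02 − 0.9)/(1.3 − 0.9) = 0.1200/0.4000 = 0.3000
Terminal stock prices: S_uuu = 318.6, S_uud = 220.5, S_udd = 152.7, S_ddd = 105.7
Terminal payoffs (K − S): max(-155.6, 0) = 0, max(-57.55, 0) = 0, max(10.31, 0) = 10.31, max(57.29, 0) = 57.29
Node uu (S = 245.1): continuation = 1/1.02·[0.3000·0.0000 + 0.7000·0.0000] = 0.0000; exercise value = 0.0000 ≤ continuation, so V_uu = 0.0000
Node ud (S = 169.7): continuation = 1/1.02·[0.3000·0.0000 + 0.7000·10.3150] = 7.0789; exercise value = 0.0000 ≤ continuation, so V_ud = 7.0789
Node dd (S = 117.5): continuation = 1/1.02·[0.3000·10.3150 + 0.7000·57.2950] = 42.3539; exercise value = 45.5500 > continuation, so V_dd = 45.5500 (exercise)
Node u (S = 188.5): continuation = 1/1.02·[0.3000·0.0000 + 0.7000·7.0789] = 4.8581; exercise value = 0.0000 ≤ continuation, so V_u = 4.8581
Node d (S = 130.5): continuation = 1/1.02·[0.3000·7.0789 + 0.7000·45.5500] = 33.3418; exercise value = 32.5000 ≤ continuation, so V_d = 33.3418
Node 0 (S = 145): continuation = 1/1.02·[0.3000·4.8581 + 0.7000·33.3418] = 24.3105; exercise value = 18.0000 ≤ continuation, so V_0 = 24.3105

£24.31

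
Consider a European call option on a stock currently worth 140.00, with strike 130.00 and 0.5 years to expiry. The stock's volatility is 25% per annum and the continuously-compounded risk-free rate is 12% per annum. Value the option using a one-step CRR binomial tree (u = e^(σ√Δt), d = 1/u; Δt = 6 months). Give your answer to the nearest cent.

CRR parameters: u = e^(σ√Δt) = e^(0.25·√0.5) = 1.1934, d = 1/u = 0.8380
Per-period rate: rΔt = 0.12·0.5 = 0.06, so R = e^0.06 = 1.0618
Risk-neutral probability p = (e^0.06 − 0.8380)/(1.1934 − 0.8380) = 0.2239/0.3554 = 0.6299
Terminal stock prices: S_u = 167.1, S_d = 117.3
Terminal payoffs (S − K): max(37.07, 0) = 37.07, max(-12.68, 0) = 0
Node 0 (S = 140): V_0 = e^(−0.06)·[0.6299·37.0710 + 0.3701·0.0000] = 21.9916

21.99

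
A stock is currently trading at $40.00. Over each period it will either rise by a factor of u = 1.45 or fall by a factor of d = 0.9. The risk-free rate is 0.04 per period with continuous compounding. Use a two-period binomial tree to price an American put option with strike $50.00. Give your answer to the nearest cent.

Risk-neutral probability p = (e^0.04 − 0.9)/(1.45 − 0.9) = 0.1408/0.5500 = 0.2560
Terminal stock prices: S_uu = 84.1, S_ud = 52.2, S_dd = 32.4
Terminal payoffs (K − S): max(-34.1, 0) = 0, max(-2.2, 0) = 0, max(17.6, 0) = 17.6
Node u (S = 58): continuation = e^(−0.04)·[0.2560·0.0000 + 0.7440·0.0000] = 0.0000; exercise value = 0.0000 ≤ continuation, so V_u = 0.0000
Node d (S = 36): continuation = e^(−0.04)·[0.2560·0.0000 + 0.7440·17.6000] = 12.5806; exercise value = 14.0000 > continuation, so V_d = 14.0000 (exercise)
Node 0 (S = 40): continuation = e^(−0.04)·[0.2560·0.0000 + 0.7440·14.0000] = 10.0073; exercise value = 10.0000 ≤ continuation, so V_0 = 10.0073

$10.01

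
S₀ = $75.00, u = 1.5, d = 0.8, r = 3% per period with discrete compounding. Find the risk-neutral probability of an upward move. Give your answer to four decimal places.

p = 0.3286

Risk-neutral probability p = (1 + 0.03 − 0.8)/(1.5 − 0.8) = 0.2300/0.7000 = 0.3286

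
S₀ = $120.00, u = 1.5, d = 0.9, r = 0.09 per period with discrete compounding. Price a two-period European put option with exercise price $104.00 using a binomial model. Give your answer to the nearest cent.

$2.67

Risk-neutral probability p = (1 + 0.09 − 0.9)/(1.5 − 0.9) = 0.1900/0.6000 = 0.3167
Terminal stock prices: S_uu = 270, S_ud = 162, S_dd = 97.2
Terminal payoffs (K − S): max(-166, 0) = 0, max(-58, 0) = 0, max(6.8, 0) = 6.8
Node u (S = 180): V_u = 1/1.09·[0.3167·0.0000 + 0.6833·0.0000] = 0.0000
Node d (S = 108): V_d = 1/1.09·[0.3167·0.0000 + 0.6833·6.8000] = 4.2630
Node 0 (S = 120): V_0 = 1/1.09·[0.3167·0.0000 + 0.6833·4.2630] = 2.6725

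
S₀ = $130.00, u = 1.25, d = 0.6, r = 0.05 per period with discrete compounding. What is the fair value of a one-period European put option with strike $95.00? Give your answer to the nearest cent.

Risk-neutral probability p = (1 + 0.05 − 0.6)/(1.25 − 0.6) = 0.4500/0.6500 = 0.6923
Terminal stock prices: S_u = 162.5, S_d = 78
Terminal payoffs (K − S): max(-67.5, 0) = 0, max(17, 0) = 17
Node 0 (S = 130): V_0 = 1/1.05·[0.6923·0.0000 + 0.3077·17.0000] = 4.9817

$4.98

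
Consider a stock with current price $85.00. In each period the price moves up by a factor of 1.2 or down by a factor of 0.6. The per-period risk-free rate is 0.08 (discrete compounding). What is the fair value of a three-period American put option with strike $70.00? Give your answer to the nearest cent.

Risk-neutral probability p = (1 + 0.08 − 0.6)/(1.2 − 0.6) = 0.4800/0.6000 = 0.8000
Terminal stock prices: S_uuu = 146.9, S_uud = 73.44, S_udd = 36.72, S_ddd = 18.36
Terminal payoffs (K − S): max(-76.88, 0) = 0, max(-3.44, 0) = 0, max(33.28, 0) = 33.28, max(51.64, 0) = 51.64
Node uu (S = 122.4): continuation = 1/1.08·[0.8000·0.0000 + 0.2000·0.0000] = 0.0000; exercise value = 0.0000 ≤ continuation, so V_uu = 0.0000
Node ud (S = 61.2): continuation = 1/1.08·[0.8000·0.0000 + 0.2000·33.2800] = 6.1630; exercise value = 8.8000 > continuation, so V_ud = 8.8000 (exercise)
Node dd (S = 30.6): continuation = 1/1.08·[0.8000·33.2800 + 0.2000·51.6400] = 34.2148; exercise value = 39.4000 > continuation, so V_dd = 39.4000 (exercise)
Node u (S = 102): continuation = 1/1.08·[0.8000·0.0000 + 0.2000·8.8000] = 1.6296; exercise value = 0.0000 ≤ continuation, so V_u = 1.6296
Node d (S = 51): continuation = 1/1.08·[0.8000·8.8000 + 0.2000·39.4000] = 13.8148; exercise value = 19.0000 > continuation, so V_d = 19.0000 (exercise)
Node 0 (S = 85): continuation = 1/1.08·[0.8000·1.6296 + 0.2000·19.0000] = 4.7257; exercise value = 0.0000 ≤ continuation, so V_0 = 4.7257

$4.73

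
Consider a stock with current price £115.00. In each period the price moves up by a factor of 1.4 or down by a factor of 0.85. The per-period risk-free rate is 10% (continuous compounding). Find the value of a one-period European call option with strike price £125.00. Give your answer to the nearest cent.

£15.11

Risk-neutral probability p = (e^0.1 − 0.85)/(1.4 − 0.85) = 0.2552/0.5500 = 0.4639
Terminal stock prices: S_u = 161, S_d = 97.75
Terminal payoffs (S − K): max(36, 0) = 36, max(-27.25, 0) = 0
Node 0 (S = 115): V_0 = e^(−0.1)·[0.4639·36.0000 + 0.5361·0.0000] = 15.1127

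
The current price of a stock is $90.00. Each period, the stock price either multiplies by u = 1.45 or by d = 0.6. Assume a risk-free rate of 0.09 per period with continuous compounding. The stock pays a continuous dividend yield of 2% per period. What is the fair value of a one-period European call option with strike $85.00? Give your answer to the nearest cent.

$23.12

Per-period risk-free factor R = e^0.09 = 1.0942; dividend-adjusted growth = e^(0.09−0.02) = 1.0725.
Risk-neutral probability p = (1.0725 − 0.6)/(1.45 − 0.6) = 0.4725/0.8500 = 0.5559
Terminal stock prices: S_u = 130.5, S_d = 54
Terminal payoffs (S − K): max(45.5, 0) = 45.5, max(-31, 0) = 0
Node 0 (S = 90): V_0 = e^(−0.09)·[0.5559·45.5000 + 0.4441·0.0000] = 23.1161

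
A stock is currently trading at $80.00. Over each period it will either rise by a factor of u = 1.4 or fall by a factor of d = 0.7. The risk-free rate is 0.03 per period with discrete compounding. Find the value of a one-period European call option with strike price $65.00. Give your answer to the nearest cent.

Risk-neutral probability p = (1 + 0.03 − 0.7)/(1.4 − 0.7) = 0.3300/0.7000 = 0.4714
Terminal stock prices: S_u = 112, S_d = 56
Terminal payoffs (S − K): max(47, 0) = 47, max(-9, 0) = 0
Node 0 (S = 80): V_0 = 1/1.03·[0.4714·47.0000 + 0.5286·0.0000] = 21.5118

$21.51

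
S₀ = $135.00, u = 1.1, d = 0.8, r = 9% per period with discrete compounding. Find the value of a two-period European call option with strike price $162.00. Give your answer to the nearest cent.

$1.06

Risk-neutral probability p = (1 + 0.09 − 0.8)/(1.1 − 0.8) = 0.2900/0.3000 = 0.9667
Terminal stock prices: S_uu = 163.4, S_ud = 118.8, S_dd = 86.4
Terminal payoffs (S − K): max(1.35, 0) = 1.35, max(-43.2, 0) = 0, max(-75.6, 0) = 0
Node u (S = 148.5): V_u = 1/1.09·[0.9667·1.3500 + 0.0333·0.0000] = 1.1972
Node d (S = 108): V_d = 1/1.09·[0.9667·0.0000 + 0.0333·0.0000] = 0.0000
Node 0 (S = 135): V_0 = 1/1.09·[0.9667·1.1972 + 0.0333·0.0000] = 1.0618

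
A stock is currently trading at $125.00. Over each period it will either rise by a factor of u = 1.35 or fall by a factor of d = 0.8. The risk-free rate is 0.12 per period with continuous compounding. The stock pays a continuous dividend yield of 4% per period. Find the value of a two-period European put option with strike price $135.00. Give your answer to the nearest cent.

$10.17

Per-period risk-free factor R = e^0.12 = 1.1275; dividend-adjusted growth = e^(0.12−0.04) = 1.0833.
Risk-neutral probability p = (1.0833 − 0.8)/(1.35 − 0.8) = 0.2833/0.5500 = 0.5151
Terminal stock prices: S_uu = 227.8, S_ud = 135, S_dd = 80
Terminal payoffs (K − S): max(-92.81, 0) = 0, max(0, 0) = 0, max(55, 0) = 55
Node u (S = 168.8): V_u = e^(−0.12)·[0.5151·0.0000 + 0.4849·0.0000] = 0.0000
Node d (S = 100): V_d = e^(−0.12)·[0.5151·0.0000 + 0.4849·55.0000] = 23.6553
Node 0 (S = 125): V_0 = e^(−0.12)·[0.5151·0.0000 + 0.4849·23.6553] = 10.1741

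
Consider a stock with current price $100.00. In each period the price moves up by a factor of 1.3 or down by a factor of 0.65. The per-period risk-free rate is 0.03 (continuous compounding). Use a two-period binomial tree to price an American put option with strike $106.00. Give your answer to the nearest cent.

Risk-neutral probability p = (e^0.03 − 0.65)/(1.3 − 0.65) = 0.3805/0.6500 = 0.5853
Terminal stock prices: S_uu = 169, S_ud = 84.5, S_dd = 42.25
Terminal payoffs (K − S): max(-63, 0) = 0, max(21.5, 0) = 21.5, max(63.75, 0) = 63.75
Node u (S = 130): continuation = e^(−0.03)·[0.5853·0.0000 + 0.4147·21.5000] = 8.6522; exercise value = 0.0000 ≤ continuation, so V_u = 8.6522
Node d (S = 65): continuation = e^(−0.03)·[0.5853·21.5000 + 0.4147·63.7500] = 37.8672; exercise value = 41.0000 > continuation, so V_d = 41.0000 (exercise)
Node 0 (S = 100): continuation = e^(−0.03)·[0.5853·8.6522 + 0.4147·41.0000] = 21.4142; exercise value = 6.0000 ≤ continuation, so V_0 = 21.4142

$21.41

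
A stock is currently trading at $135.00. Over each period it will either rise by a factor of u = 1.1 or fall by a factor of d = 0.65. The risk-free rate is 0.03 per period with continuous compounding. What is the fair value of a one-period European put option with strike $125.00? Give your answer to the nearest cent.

$5.59

Risk-neutral probability p = (e^0.03 − 0.65)/(1.1 − 0.65) = 0.3805/0.4500 = 0.8455
Terminal stock prices: S_u = 148.5, S_d = 87.75
Terminal payoffs (K − S): max(-23.5, 0) = 0, max(37.25, 0) = 37.25
Node 0 (S = 135): V_0 = e^(−0.03)·[0.8455·0.0000 + 0.1545·37.2500] = 5.5867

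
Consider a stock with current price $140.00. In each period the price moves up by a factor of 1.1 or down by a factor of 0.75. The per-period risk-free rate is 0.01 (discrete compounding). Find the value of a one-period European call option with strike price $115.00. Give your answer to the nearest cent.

$28.68

Risk-neutral probability p = (1 + 0.01 − 0.75)/(1.1 − 0.75) = 0.2600/0.3500 = 0.7429
Terminal stock prices: S_u = 154, S_d = 105
Terminal payoffs (S − K): max(39, 0) = 39, max(-10, 0) = 0
Node 0 (S = 140): V_0 = 1/1.01·[0.7429·39.0000 + 0.2571·0.0000] = 28.6846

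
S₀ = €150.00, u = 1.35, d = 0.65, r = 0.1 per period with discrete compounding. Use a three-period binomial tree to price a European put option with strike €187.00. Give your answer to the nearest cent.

€26.83

Risk-neutral probability p = (1 + 0.1 − 0.65)/(1.35 − 0.65) = 0.4500/0.7000 = 0.6429
Terminal stock prices: S_uuu = 369.1, S_uud = 177.7, S_udd = 85.56, S_ddd = 41.19
Terminal payoffs (K − S): max(-182.1, 0) = 0, max(9.306, 0) = 9.306, max(101.4, 0) = 101.4, max(145.8, 0) = 145.8
Node uu (S = 273.4): V_uu = 1/1.1·[0.6429·0.0000 + 0.3571·9.3062] = 3.0215
Node ud (S = 131.6): V_ud = 1/1.1·[0.6429·9.3062 + 0.3571·101.4437] = 38.3750
Node dd (S = 63.38): V_dd = 1/1.1·[0.6429·101.4437 + 0.3571·145.8063] = 106.6250
Node u (S = 202.5): V_u = 1/1.1·[0.6429·3.0215 + 0.3571·38.3750] = 14.2252
Node d (S = 97.5): V_d = 1/1.1·[0.6429·38.3750 + 0.3571·106.6250] = 57.0455
Node 0 (S = 150): V_0 = 1/1.1·[0.6429·14.2252 + 0.3571·57.0455] = 26.8347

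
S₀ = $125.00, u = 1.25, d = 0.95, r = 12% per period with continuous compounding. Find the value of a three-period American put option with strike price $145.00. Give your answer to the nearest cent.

Risk-neutral probability p = (e^0.12 − 0.95)/(1.25 − 0.95) = 0.1775/0.3000 = 0.5917
Terminal stock prices: S_uuu = 244.1, S_uud = 185.5, S_udd = 141, S_ddd = 107.2
Terminal payoffs (K − S): max(-99.14, 0) = 0, max(-40.55, 0) = 0, max(3.984, 0) = 3.984, max(37.83, 0) = 37.83
Node uu (S = 195.3): continuation = e^(−0.12)·[0.5917·0.0000 + 0.4083·0.0000] = 0.0000; exercise value = 0.0000 ≤ continuation, so V_uu = 0.0000
Node ud (S = 148.4): continuation = e^(−0.12)·[0.5917·0.0000 + 0.4083·3.9844] = 1.4430; exercise value = 0.0000 ≤ continuation, so V_ud = 1.4430
Node dd (S = 112.8): continuation = e^(−0.12)·[0.5917·3.9844 + 0.4083·37.8281] = 15.7910; exercise value = 32.1875 > continuation, so V_dd = 32.1875 (exercise)
Node u (S = 156.2): continuation = e^(−0.12)·[0.5917·0.0000 + 0.4083·1.4430] = 0.5226; exercise value = 0.0000 ≤ continuation, so V_u = 0.5226
Node d (S = 118.8): continuation = e^(−0.12)·[0.5917·1.4430 + 0.4083·32.1875] = 12.4145; exercise value = 26.2500 > continuation, so V_d = 26.2500 (exercise)
Node 0 (S = 125): continuation = e^(−0.12)·[0.5917·0.5226 + 0.4083·26.2500] = 9.7812; exercise value = 20.0000 > continuation, so V_0 = 20.0000 (exercise)

$20.00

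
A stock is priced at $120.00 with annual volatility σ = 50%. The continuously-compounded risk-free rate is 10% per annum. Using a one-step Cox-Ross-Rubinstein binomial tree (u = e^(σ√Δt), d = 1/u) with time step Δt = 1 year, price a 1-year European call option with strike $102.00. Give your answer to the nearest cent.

$41.49

CRR parameters: u = e^(σ√Δt) = e^(0.5·√1) = 1.6487, d = 1/u = 0.6065
Per-period rate: rΔt = 0.1·1 = 0.1, so R = e^0.1 = 1.1052
Risk-neutral probability p = (e^0.1 − 0.6065)/(1.6487 − 0.6065) = 0.4986/1.0422 = 0.4785
Terminal stock prices: S_u = 197.8, S_d = 72.78
Terminal payoffs (S − K): max(95.85, 0) = 95.85, max(-29.22, 0) = 0
Node 0 (S = 120): V_0 = e^(−0.1)·[0.4785·95.8466 + 0.5215·0.0000] = 41.4942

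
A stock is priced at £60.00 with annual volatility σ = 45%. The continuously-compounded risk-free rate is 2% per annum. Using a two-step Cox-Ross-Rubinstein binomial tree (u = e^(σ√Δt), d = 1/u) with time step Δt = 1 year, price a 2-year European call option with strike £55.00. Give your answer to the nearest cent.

CRR parameters: u = e^(σ√Δt) = e^(0.45·√1) = 1.5683, d = 1/u = 0.6376
Per-period rate: rΔt = 0.02·1 = 0.02, so R = e^0.02 = 1.0202
Risk-neutral probability p = (e^0.02 − 0.6376)/(1.5683 − 0.6376) = 0.3826/0.9307 = 0.4111
Terminal stock prices: S_uu = 147.6, S_ud = 60, S_dd = 24.39
Terminal payoffs (S − K): max(92.58, 0) = 92.58, max(5, 0) = 5, max(-30.61, 0) = 0
Node u (S = 94.1): V_u = e^(−0.02)·[0.4111·92.5762 + 0.5889·5.0000] = 40.1878
Node d (S = 38.26): V_d = e^(−0.02)·[0.4111·5.0000 + 0.5889·0.0000] = 2.0146
Node 0 (S = 60): V_0 = e^(−0.02)·[0.4111·40.1878 + 0.5889·2.0146] = 17.3557

£17.36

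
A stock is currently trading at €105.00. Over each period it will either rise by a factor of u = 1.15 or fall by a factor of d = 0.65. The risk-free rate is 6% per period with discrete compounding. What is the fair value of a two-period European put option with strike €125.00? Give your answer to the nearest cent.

Risk-neutral probability p = (1 + 0.06 − 0.65)/(1.15 − 0.65) = 0.4100/0.5000 = 0.8200
Terminal stock prices: S_uu = 138.9, S_ud = 78.49, S_dd = 44.36
Terminal payoffs (K − S): max(-13.86, 0) = 0, max(46.51, 0) = 46.51, max(80.64, 0) = 80.64
Node u (S = 120.7): V_u = 1/1.06·[0.8200·0.0000 + 0.1800·46.5125] = 7.8983
Node d (S = 68.25): V_d = 1/1.06·[0.8200·46.5125 + 0.1800·80.6375] = 49.6745
Node 0 (S = 105): V_0 = 1/1.06·[0.8200·7.8983 + 0.1800·49.6745] = 14.5453

€14.55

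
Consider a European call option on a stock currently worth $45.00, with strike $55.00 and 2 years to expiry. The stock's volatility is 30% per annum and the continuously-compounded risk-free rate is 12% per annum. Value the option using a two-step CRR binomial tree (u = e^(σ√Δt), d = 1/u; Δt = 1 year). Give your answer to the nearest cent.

$8.56

CRR parameters: u = e^(σ√Δt) = e^(0.3·√1) = 1.3499, d = 1/u = 0.7408
Per-period rate: rΔt = 0.12·1 = 0.12, so R = e^0.12 = 1.1275
Risk-neutral probability p = (e^0.12 − 0.7408)/(1.3499 − 0.7408) = 0.3867/0.6090 = 0.6349
Terminal stock prices: S_uu = 82, S_ud = 45, S_dd = 24.7
Terminal payoffs (S − K): max(27, 0) = 27, max(-10, 0) = 0, max(-30.3, 0) = 0
Node u (S = 60.74): V_u = e^(−0.12)·[0.6349·26.9953 + 0.3651·0.0000] = 15.2012
Node d (S = 33.34): V_d = e^(−0.12)·[0.6349·0.0000 + 0.3651·0.0000] = 0.0000
Node 0 (S = 45): V_0 = e^(−0.12)·[0.6349·15.2012 + 0.3651·0.0000] = 8.5598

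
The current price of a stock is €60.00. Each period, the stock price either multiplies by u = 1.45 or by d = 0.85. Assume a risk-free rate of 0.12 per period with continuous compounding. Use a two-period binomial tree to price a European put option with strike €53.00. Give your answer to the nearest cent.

€2.19

Risk-neutral probability p = (e^0.12 − 0.85)/(1.45 − 0.85) = 0.2775/0.6000 = 0.4625
Terminal stock prices: S_uu = 126.2, S_ud = 73.95, S_dd = 43.35
Terminal payoffs (K − S): max(-73.15, 0) = 0, max(-20.95, 0) = 0, max(9.65, 0) = 9.65
Node u (S = 87): V_u = e^(−0.12)·[0.4625·0.0000 + 0.5375·0.0000] = 0.0000
Node d (S = 51): V_d = e^(−0.12)·[0.4625·0.0000 + 0.5375·9.6500] = 4.6004
Node 0 (S = 60): V_0 = e^(−0.12)·[0.4625·0.0000 + 0.5375·4.6004] = 2.1931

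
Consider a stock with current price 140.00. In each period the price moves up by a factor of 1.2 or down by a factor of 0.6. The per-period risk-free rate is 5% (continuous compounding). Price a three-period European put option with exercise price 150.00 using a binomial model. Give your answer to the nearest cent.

22.77

Risk-neutral probability p = (e^0.05 − 0.6)/(1.2 − 0.6) = 0.4513/0.6000 = 0.7521
Terminal stock prices: S_uuu = 241.9, S_uud = 121, S_udd = 60.48, S_ddd = 30.24
Terminal payoffs (K − S): max(-91.92, 0) = 0, max(29.04, 0) = 29.04, max(89.52, 0) = 89.52, max(119.8, 0) = 119.8
Node uu (S = 201.6): V_uu = e^(−0.05)·[0.7521·0.0000 + 0.2479·29.0400] = 6.8474
Node ud (S = 100.8): V_ud = e^(−0.05)·[0.7521·29.0400 + 0.2479·89.5200] = 41.8844
Node dd (S = 50.4): V_dd = e^(−0.05)·[0.7521·89.5200 + 0.2479·119.7600] = 92.2844
Node u (S = 168): V_u = e^(−0.05)·[0.7521·6.8474 + 0.2479·41.8844] = 14.7749
Node d (S = 84): V_d = e^(−0.05)·[0.7521·41.8844 + 0.2479·92.2844] = 51.7256
Node 0 (S = 140): V_0 = e^(−0.05)·[0.7521·14.7749 + 0.2479·51.7256] = 22.7670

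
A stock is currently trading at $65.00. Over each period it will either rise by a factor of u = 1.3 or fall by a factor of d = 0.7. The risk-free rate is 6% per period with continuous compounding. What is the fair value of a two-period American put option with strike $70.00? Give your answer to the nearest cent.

$11.46

Risk-neutral probability p = (e^0.06 − 0.7)/(1.3 − 0.7) = 0.3618/0.6000 = 0.6031
Terminal stock prices: S_uu = 109.9, S_ud = 59.15, S_dd = 31.85
Terminal payoffs (K − S): max(-39.85, 0) = 0, max(10.85, 0) = 10.85, max(38.15, 0) = 38.15
Node u (S = 84.5): continuation = e^(−0.06)·[0.6031·0.0000 + 0.3969·10.8500] = 4.0560; exercise value = 0.0000 ≤ continuation, so V_u = 4.0560
Node d (S = 45.5): continuation = e^(−0.06)·[0.6031·10.8500 + 0.3969·38.1500] = 20.4235; exercise value = 24.5000 > continuation, so V_d = 24.5000 (exercise)
Node 0 (S = 65): continuation = e^(−0.06)·[0.6031·4.0560 + 0.3969·24.5000] = 11.4622; exercise value = 5.0000 ≤ continuation, so V_0 = 11.4622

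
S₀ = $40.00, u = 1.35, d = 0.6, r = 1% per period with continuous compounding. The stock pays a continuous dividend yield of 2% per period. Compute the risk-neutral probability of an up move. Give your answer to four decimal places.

p = 0.5201

Per-period risk-free factor R = e^0.01 = 1.0101; dividend-adjusted growth = e^(0.01−0.02) = 0.9900.
Risk-neutral probability p = (0.9900 − 0.6)/(1.35 − 0.6) = 0.3900/0.7500 = 0.5201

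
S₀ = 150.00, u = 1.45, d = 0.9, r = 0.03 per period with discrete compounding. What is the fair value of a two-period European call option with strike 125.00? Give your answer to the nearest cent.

Risk-neutral probability p = (1 + 0.03 − 0.9)/(1.45 − 0.9) = 0.1300/0.5500 = 0.2364
Terminal stock prices: S_uu = 315.4, S_ud = 195.8, S_dd = 121.5
Terminal payoffs (S − K): max(190.4, 0) = 190.4, max(70.75, 0) = 70.75, max(-3.5, 0) = 0
Node u (S = 217.5): V_u = 1/1.03·[0.2364·190.3750 + 0.7636·70.7500] = 96.1408
Node d (S = 135): V_d = 1/1.03·[0.2364·70.7500 + 0.7636·0.0000] = 16.2357
Node 0 (S = 150): V_0 = 1/1.03·[0.2364·96.1408 + 0.7636·16.2357] = 34.0993

34.10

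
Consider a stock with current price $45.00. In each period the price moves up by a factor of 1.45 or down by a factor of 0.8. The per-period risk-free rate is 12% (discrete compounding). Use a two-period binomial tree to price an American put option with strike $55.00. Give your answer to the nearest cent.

Risk-neutral probability p = (1 + 0.12 − 0.8)/(1.45 − 0.8) = 0.3200/0.6500 = 0.4923
Terminal stock prices: S_uu = 94.61, S_ud = 52.2, S_dd = 28.8
Terminal payoffs (K − S): max(-39.61, 0) = 0, max(2.8, 0) = 2.8, max(26.2, 0) = 26.2
Node u (S = 65.25): continuation = 1/1.12·[0.4923·0.0000 + 0.5077·2.8000] = 1.2692; exercise value = 0.0000 ≤ continuation, so V_u = 1.2692
Node d (S = 36): continuation = 1/1.12·[0.4923·2.8000 + 0.5077·26.2000] = 13.1071; exercise value = 19.0000 > continuation, so V_d = 19.0000 (exercise)
Node 0 (S = 45): continuation = 1/1.12·[0.4923·1.2692 + 0.5077·19.0000] = 9.1705; exercise value = 10.0000 > continuation, so V_0 = 10.0000 (exercise)

$10.00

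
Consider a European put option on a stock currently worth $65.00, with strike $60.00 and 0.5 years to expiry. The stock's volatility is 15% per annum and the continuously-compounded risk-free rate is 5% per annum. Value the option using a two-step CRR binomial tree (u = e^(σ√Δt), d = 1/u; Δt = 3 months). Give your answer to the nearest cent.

$0.75

CRR parameters: u = e^(σ√Δt) = e^(0.15·√0.25) = 1.0779, d = 1/u = 0.9277
Per-period rate: rΔt = 0.05·0.25 = 0.0125, so R = e^0.0125 = 1.0126
Risk-neutral probability p = (e^0.0125 − 0.9277)/(1.0779 − 0.9277) = 0.0848/0.1501 = 0.5650
Terminal stock prices: S_uu = 75.52, S_ud = 65, S_dd = 55.95
Terminal payoffs (K − S): max(-15.52, 0) = 0, max(-5, 0) = 0, max(4.054, 0) = 4.054
Node u (S = 70.06): V_u = e^(−0.0125)·[0.5650·0.0000 + 0.4350·0.0000] = 0.0000
Node d (S = 60.3): V_d = e^(−0.0125)·[0.5650·0.0000 + 0.4350·4.0540] = 1.7414
Node 0 (S = 65): V_0 = e^(−0.0125)·[0.5650·0.0000 + 0.4350·1.7414] = 0.7480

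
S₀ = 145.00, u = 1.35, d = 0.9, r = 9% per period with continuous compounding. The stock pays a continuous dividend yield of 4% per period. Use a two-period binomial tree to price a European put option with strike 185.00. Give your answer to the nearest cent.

Per-period risk-free factor R = e^0.09 = 1.0942; dividend-adjusted growth = e^(0.09−0.04) = 1.0513.
Risk-neutral probability p = (1.0513 − 0.9)/(1.35 − 0.9) = 0.1513/0.4500 = 0.3362
Terminal stock prices: S_uu = 264.3, S_ud = 176.2, S_dd = 117.5
Terminal payoffs (K − S): max(-79.26, 0) = 0, max(8.825, 0) = 8.825, max(67.55, 0) = 67.55
Node u (S = 195.8): V_u = e^(−0.09)·[0.3362·0.0000 + 0.6638·8.8250] = 5.3542
Node d (S = 130.5): V_d = e^(−0.09)·[0.3362·8.8250 + 0.6638·67.5500] = 43.6942
Node 0 (S = 145): V_0 = e^(−0.09)·[0.3362·5.3542 + 0.6638·43.6942] = 28.1545

28.15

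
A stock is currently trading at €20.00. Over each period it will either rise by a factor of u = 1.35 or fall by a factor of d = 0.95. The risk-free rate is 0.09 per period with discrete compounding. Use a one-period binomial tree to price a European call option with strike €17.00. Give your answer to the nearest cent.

€4.40

Risk-neutral probability p = (1 + 0.09 − 0.95)/(1.35 − 0.95) = 0.1400/0.4000 = 0.3500
Terminal stock prices: S_u = 27, S_d = 19
Terminal payoffs (S − K): max(10, 0) = 10, max(2, 0) = 2
Node 0 (S = 20): V_0 = 1/1.09·[0.3500·10.0000 + 0.6500·2.0000] = 4.4037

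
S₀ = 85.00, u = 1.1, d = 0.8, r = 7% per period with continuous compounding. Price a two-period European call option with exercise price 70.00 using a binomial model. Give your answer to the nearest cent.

Risk-neutral probability p = (e^0.07 − 0.8)/(1.1 − 0.8) = 0.2725/0.3000 = 0.9084
Terminal stock prices: S_uu = 102.9, S_ud = 74.8, S_dd = 54.4
Terminal payoffs (S − K): max(32.85, 0) = 32.85, max(4.8, 0) = 4.8, max(-15.6, 0) = 0
Node u (S = 93.5): V_u = e^(−0.07)·[0.9084·32.8500 + 0.0916·4.8000] = 28.2324
Node d (S = 68): V_d = e^(−0.07)·[0.9084·4.8000 + 0.0916·0.0000] = 4.0654
Node 0 (S = 85): V_0 = e^(−0.07)·[0.9084·28.2324 + 0.0916·4.0654] = 24.2588

24.26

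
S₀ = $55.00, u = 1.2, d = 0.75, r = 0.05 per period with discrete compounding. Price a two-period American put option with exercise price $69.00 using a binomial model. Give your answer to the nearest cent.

$14.00

Risk-neutral probability p = (1 + 0.05 − 0.75)/(1.2 − 0.75) = 0.3000/0.4500 = 0.6667
Terminal stock prices: S_uu = 79.2, S_ud = 49.5, S_dd = 30.94
Terminal payoffs (K − S): max(-10.2, 0) = 0, max(19.5, 0) = 19.5, max(38.06, 0) = 38.06
Node u (S = 66): continuation = 1/1.05·[0.6667·0.0000 + 0.3333·19.5000] = 6.1905; exercise value = 3.0000 ≤ continuation, so V_u = 6.1905
Node d (S = 41.25): continuation = 1/1.05·[0.6667·19.5000 + 0.3333·38.0625] = 24.4643; exercise value = 27.7500 > continuation, so V_d = 27.7500 (exercise)
Node 0 (S = 55): continuation = 1/1.05·[0.6667·6.1905 + 0.3333·27.7500] = 12.7400; exercise value = 14.0000 > continuation, so V_0 = 14.0000 (exercise)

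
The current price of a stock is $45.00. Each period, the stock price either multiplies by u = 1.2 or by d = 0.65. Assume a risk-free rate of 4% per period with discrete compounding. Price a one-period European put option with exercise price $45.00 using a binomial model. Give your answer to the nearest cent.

$4.41

Risk-neutral probability p = (1 + 0.04 − 0.65)/(1.2 − 0.65) = 0.3900/0.5500 = 0.7091
Terminal stock prices: S_u = 54, S_d = 29.25
Terminal payoffs (K − S): max(-9, 0) = 0, max(15.75, 0) = 15.75
Node 0 (S = 45): V_0 = 1/1.04·[0.7091·0.0000 + 0.2909·15.7500] = 4.4056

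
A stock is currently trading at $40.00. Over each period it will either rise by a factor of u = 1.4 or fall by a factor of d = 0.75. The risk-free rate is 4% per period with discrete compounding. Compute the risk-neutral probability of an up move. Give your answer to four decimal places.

p = 0.4462

Risk-neutral probability p = (1 + 0.04 − 0.75)/(1.4 − 0.75) = 0.2900/0.6500 = 0.4462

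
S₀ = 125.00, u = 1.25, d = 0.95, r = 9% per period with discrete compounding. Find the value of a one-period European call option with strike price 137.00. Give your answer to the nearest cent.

8.24

Risk-neutral probability p = (1 + 0.09 − 0.95)/(1.25 − 0.95) = 0.1400/0.3000 = 0.4667
Terminal stock prices: S_u = 156.2, S_d = 118.8
Terminal payoffs (S − K): max(19.25, 0) = 19.25, max(-18.25, 0) = 0
Node 0 (S = 125): V_0 = 1/1.09·[0.4667·19.2500 + 0.5333·0.0000] = 8.2416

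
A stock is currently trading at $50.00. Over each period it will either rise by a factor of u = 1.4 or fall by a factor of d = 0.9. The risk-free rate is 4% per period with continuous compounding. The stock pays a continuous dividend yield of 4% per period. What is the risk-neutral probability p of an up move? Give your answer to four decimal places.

Per-period risk-free factor R = e^0.04 = 1.0408; dividend-adjusted growth = e^(0.04−0.04) = 1.0000.
Risk-neutral probability p = (1.0000 − 0.9)/(1.4 − 0.9) = 0.1000/0.5000 = 0.2000

p = 0.2000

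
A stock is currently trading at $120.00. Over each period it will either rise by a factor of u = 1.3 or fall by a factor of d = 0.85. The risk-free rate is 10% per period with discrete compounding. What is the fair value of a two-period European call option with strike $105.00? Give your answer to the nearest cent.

Risk-neutral probability p = (1 + 0.1 − 0.85)/(1.3 − 0.85) = 0.2500/0.4500 = 0.5556
Terminal stock prices: S_uu = 202.8, S_ud = 132.6, S_dd = 86.7
Terminal payoffs (S − K): max(97.8, 0) = 97.8, max(27.6, 0) = 27.6, max(-18.3, 0) = 0
Node u (S = 156): V_u = 1/1.1·[0.5556·97.8000 + 0.4444·27.6000] = 60.5455
Node d (S = 102): V_d = 1/1.1·[0.5556·27.6000 + 0.4444·0.0000] = 13.9394
Node 0 (S = 120): V_0 = 1/1.1·[0.5556·60.5455 + 0.4444·13.9394] = 36.2106

$36.21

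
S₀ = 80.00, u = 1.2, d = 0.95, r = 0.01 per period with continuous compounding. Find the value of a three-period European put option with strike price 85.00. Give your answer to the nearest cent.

Risk-neutral probability p = (e^0.01 − 0.95)/(1.2 − 0.95) = 0.0601/0.2500 = 0.2402
Terminal stock prices: S_uuu = 138.2, S_uud = 109.4, S_udd = 86.64, S_ddd = 68.59
Terminal payoffs (K − S): max(-53.24, 0) = 0, max(-24.44, 0) = 0, max(-1.64, 0) = 0, max(16.41, 0) = 16.41
Node uu (S = 115.2): V_uu = e^(−0.01)·[0.2402·0.0000 + 0.7598·0.0000] = 0.0000
Node ud (S = 91.2): V_ud = e^(−0.01)·[0.2402·0.0000 + 0.7598·0.0000] = 0.0000
Node dd (S = 72.2): V_dd = e^(−0.01)·[0.2402·0.0000 + 0.7598·16.4100] = 12.3442
Node u (S = 96): V_u = e^(−0.01)·[0.2402·0.0000 + 0.7598·0.0000] = 0.0000
Node d (S = 76): V_d = e^(−0.01)·[0.2402·0.0000 + 0.7598·12.3442] = 9.2858
Node 0 (S = 80): V_0 = e^(−0.01)·[0.2402·0.0000 + 0.7598·9.2858] = 6.9852

6.99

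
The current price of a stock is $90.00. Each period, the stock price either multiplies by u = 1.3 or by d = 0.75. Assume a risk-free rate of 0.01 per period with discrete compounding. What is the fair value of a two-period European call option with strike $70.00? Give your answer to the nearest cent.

$26.66

Risk-neutral probability p = (1 + 0.01 − 0.75)/(1.3 − 0.75) = 0.2600/0.5500 = 0.4727
Terminal stock prices: S_uu = 152.1, S_ud = 87.75, S_dd = 50.62
Terminal payoffs (S − K): max(82.1, 0) = 82.1, max(17.75, 0) = 17.75, max(-19.38, 0) = 0
Node u (S = 117): V_u = 1/1.01·[0.4727·82.1000 + 0.5273·17.7500] = 47.6931
Node d (S = 67.5): V_d = 1/1.01·[0.4727·17.7500 + 0.5273·0.0000] = 8.3078
Node 0 (S = 90): V_0 = 1/1.01·[0.4727·47.6931 + 0.5273·8.3078] = 26.6597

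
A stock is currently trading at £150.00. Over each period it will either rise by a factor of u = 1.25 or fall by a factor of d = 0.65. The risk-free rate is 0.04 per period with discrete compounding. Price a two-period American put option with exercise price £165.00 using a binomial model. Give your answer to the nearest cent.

Risk-neutral probability p = (1 + 0.04 − 0.65)/(1.25 − 0.65) = 0.3900/0.6000 = 0.6500
Terminal stock prices: S_uu = 234.4, S_ud = 121.9, S_dd = 63.38
Terminal payoffs (K − S): max(-69.38, 0) = 0, max(43.12, 0) = 43.12, max(101.6, 0) = 101.6
Node u (S = 187.5): continuation = 1/1.04·[0.6500·0.0000 + 0.3500·43.1250] = 14.5132; exercise value = 0.0000 ≤ continuation, so V_u = 14.5132
Node d (S = 97.5): continuation = 1/1.04·[0.6500·43.1250 + 0.3500·101.6250] = 61.1538; exercise value = 67.5000 > continuation, so V_d = 67.5000 (exercise)
Node 0 (S = 150): continuation = 1/1.04·[0.6500·14.5132 + 0.3500·67.5000] = 31.7871; exercise value = 15.0000 ≤ continuation, so V_0 = 31.7871

£31.79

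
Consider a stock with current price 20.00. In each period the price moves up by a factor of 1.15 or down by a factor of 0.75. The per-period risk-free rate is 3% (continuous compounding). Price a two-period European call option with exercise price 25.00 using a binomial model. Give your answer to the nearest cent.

Risk-neutral probability p = (e^0.03 − 0.75)/(1.15 − 0.75) = 0.2805/0.4000 = 0.7011
Terminal stock prices: S_uu = 26.45, S_ud = 17.25, S_dd = 11.25
Terminal payoffs (S − K): max(1.45, 0) = 1.45, max(-7.75, 0) = 0, max(-13.75, 0) = 0
Node u (S = 23): V_u = e^(−0.03)·[0.7011·1.4500 + 0.2989·0.0000] = 0.9866
Node d (S = 15): V_d = e^(−0.03)·[0.7011·0.0000 + 0.2989·0.0000] = 0.0000
Node 0 (S = 20): V_0 = e^(−0.03)·[0.7011·0.9866 + 0.2989·0.0000] = 0.6713

0.67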